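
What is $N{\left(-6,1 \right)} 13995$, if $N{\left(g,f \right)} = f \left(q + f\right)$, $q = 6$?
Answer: $97965$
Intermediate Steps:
$N{\left(g,f \right)} = f \left(6 + f\right)$
$N{\left(-6,1 \right)} 13995 = 1 \left(6 + 1\right) 13995 = 1 \cdot 7 \cdot 13995 = 7 \cdot 13995 = 97965$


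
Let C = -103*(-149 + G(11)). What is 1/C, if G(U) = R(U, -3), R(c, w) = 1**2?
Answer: 1/15244 ≈ 6.5600e-5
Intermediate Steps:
R(c, w) = 1
G(U) = 1
C = 15244 (C = -103*(-149 + 1) = -103*(-148) = 15244)
1/C = 1/15244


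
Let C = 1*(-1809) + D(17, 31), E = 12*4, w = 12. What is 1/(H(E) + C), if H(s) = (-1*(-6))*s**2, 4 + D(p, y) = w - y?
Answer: 1/11992 ≈ 8.3389e-5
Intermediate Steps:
D(p, y) = 8 - y (D(p, y) = -4 + (12 - y) = 8 - y)
E = 48
C = -1832 (C = 1*(-1809) + (8 - 1*31) = -1809 + (8 - 31) = -1809 - 23 = -1832)
H(s) = 6*s**2
1/(H(E) + C) = 1/(6*48**2 - 1832) = 1/(6*2304 - 1832) = 1/(13824 - 1832) = 1/11992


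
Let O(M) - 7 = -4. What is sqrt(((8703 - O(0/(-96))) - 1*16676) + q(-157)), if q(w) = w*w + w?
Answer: 2*sqrt(4129) ≈ 128.51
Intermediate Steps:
O(M) = 3 (O(M) = 7 - 4 = 3)
q(w) = w + w**2 (q(w) = w**2 + w = w + w**2)
sqrt(((8703 - O(0/(-96))) - 1*16676) + q(-157)) = sqrt(((8703 - 1*3) - 1*16676) - 157*(1 - 157)) = sqrt(((8703 - 3) - 16676) - 157*(-156)) = sqrt((8700 - 16676) + 24492) = sqrt(-7976 + 24492) = sqrt(16516) = 2*sqrt(4129)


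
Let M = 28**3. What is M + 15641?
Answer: 37593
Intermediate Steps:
M = 21952
M + 15641 = 21952 + 15641 = 37593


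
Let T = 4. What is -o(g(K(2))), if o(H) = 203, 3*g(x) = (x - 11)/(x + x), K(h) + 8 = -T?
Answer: -203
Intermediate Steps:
K(h) = -12 (K(h) = -8 - 1*4 = -8 - 4 = -12)
g(x) = (-11 + x)/(6*x) (g(x) = ((x - 11)/(x + x))/3 = ((-11 + x)/((2*x)))/3 = ((-11 + x)*(1/(2*x)))/3 = ((-11 + x)/(2*x))/3 = (-11 + x)/(6*x))
-o(g(K(2))) = -1*203 = -203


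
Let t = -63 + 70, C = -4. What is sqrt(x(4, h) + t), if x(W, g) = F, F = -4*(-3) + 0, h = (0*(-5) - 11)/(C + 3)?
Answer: sqrt(19) ≈ 4.3589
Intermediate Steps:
h = 11 (h = (0*(-5) - 11)/(-4 + 3) = (0 - 11)/(-1) = -11*(-1) = 11)
F = 12 (F = 12 + 0 = 12)
t = 7
x(W, g) = 12
sqrt(x(4, h) + t) = sqrt(12 + 7) = sqrt(19)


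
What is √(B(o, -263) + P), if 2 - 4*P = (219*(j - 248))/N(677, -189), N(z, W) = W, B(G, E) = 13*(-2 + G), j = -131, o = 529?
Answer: √11892377/42 ≈ 82.108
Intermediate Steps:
B(G, E) = -26 + 13*G
P = -27541/252 (P = ½ - 219*(-131 - 248)/(4*(-189)) = ½ - 219*(-379)*(-1)/(4*189) = ½ - (-83001)*(-1)/(4*189) = ½ - ¼*27667/63 = ½ - 27667/252 = -27541/252 ≈ -109.29)
√(B(o, -263) + P) = √((-26 + 13*529) - 27541/252) = √((-26 + 6877) - 27541/252) = √(6851 - 27541/252) = √(1698911/252) = √11892377/42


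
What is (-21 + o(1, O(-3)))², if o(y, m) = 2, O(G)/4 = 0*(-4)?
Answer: 361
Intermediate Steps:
O(G) = 0 (O(G) = 4*(0*(-4)) = 4*0 = 0)
(-21 + o(1, O(-3)))² = (-21 + 2)² = (-19)² = 361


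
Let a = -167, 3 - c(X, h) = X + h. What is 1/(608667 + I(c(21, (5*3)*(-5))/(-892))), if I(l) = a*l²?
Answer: 795664/484293877305 ≈ 1.6429e-6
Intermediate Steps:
c(X, h) = 3 - X - h (c(X, h) = 3 - (X + h) = 3 + (-X - h) = 3 - X - h)
I(l) = -167*l²
1/(608667 + I(c(21, (5*3)*(-5))/(-892))) = 1/(608667 - 167*(3 - 1*21 - 5*3*(-5))²/795664) = 1/(608667 - 167*(3 - 21 - 15*(-5))²/795664) = 1/(608667 - 167*(3 - 21 - 1*(-75))²/795664) = 1/(608667 - 167*(3 - 21 + 75)²/795664) = 1/(608667 - 167*(57*(-1/892))²) = 1/(608667 - 167*(-57/892)²) = 1/(608667 - 167*3249/795664) = 1/(608667 - 542583/795664) = 1/(484293877305/795664) = 795664/484293877305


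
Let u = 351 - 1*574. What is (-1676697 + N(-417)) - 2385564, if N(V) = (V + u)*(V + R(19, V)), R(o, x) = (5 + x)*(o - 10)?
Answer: -1422261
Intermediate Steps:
R(o, x) = (-10 + o)*(5 + x) (R(o, x) = (5 + x)*(-10 + o) = (-10 + o)*(5 + x))
u = -223 (u = 351 - 574 = -223)
N(V) = (-223 + V)*(45 + 10*V) (N(V) = (V - 223)*(V + (-50 - 10*V + 5*19 + 19*V)) = (-223 + V)*(V + (-50 - 10*V + 95 + 19*V)) = (-223 + V)*(V + (45 + 9*V)) = (-223 + V)*(45 + 10*V))
(-1676697 + N(-417)) - 2385564 = (-1676697 + (-10035 - 2185*(-417) + 10*(-417)²)) - 2385564 = (-1676697 + (-10035 + 911145 + 10*173889)) - 2385564 = (-1676697 + (-10035 + 911145 + 1738890)) - 2385564 = (-1676697 + 2640000) - 2385564 = 963303 - 2385564 = -1422261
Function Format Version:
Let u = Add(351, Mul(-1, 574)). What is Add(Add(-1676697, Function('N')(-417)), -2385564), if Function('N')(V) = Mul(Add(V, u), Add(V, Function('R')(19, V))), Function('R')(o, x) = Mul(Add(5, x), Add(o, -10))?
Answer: -1422261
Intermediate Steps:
Function('R')(o, x) = Mul(Add(-10, o), Add(5, x)) (Function('R')(o, x) = Mul(Add(5, x), Add(-10, o)) = Mul(Add(-10, o), Add(5, x)))
u = -223 (u = Add(351, -574) = -223)
Function('N')(V) = Mul(Add(-223, V), Add(45, Mul(10, V))) (Function('N')(V) = Mul(Add(V, -223), Add(V, Add(-50, Mul(-10, V), Mul(5, 19), Mul(19, V)))) = Mul(Add(-223, V), Add(V, Add(-50, Mul(-10, V), 95, Mul(19, V)))) = Mul(Add(-223, V), Add(V, Add(45, Mul(9, V)))) = Mul(Add(-223, V), Add(45, Mul(10, V))))
Add(Add(-1676697, Function('N')(-417)), -2385564) = Add(Add(-1676697, Add(-10035, Mul(-2185, -417), Mul(10, Pow(-417, 2)))), -2385564) = Add(Add(-1676697, Add(-10035, 911145, Mul(10, 173889))), -2385564) = Add(Add(-1676697, Add(-10035, 911145, 1738890)), -2385564) = Add(Add(-1676697, 2640000), -2385564) = Add(963303, -2385564) = -1422261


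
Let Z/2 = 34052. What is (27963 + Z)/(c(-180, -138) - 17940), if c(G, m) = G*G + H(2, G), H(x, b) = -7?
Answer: 96067/14453 ≈ 6.6469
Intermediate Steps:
Z = 68104 (Z = 2*34052 = 68104)
c(G, m) = -7 + G² (c(G, m) = G*G - 7 = G² - 7 = -7 + G²)
(27963 + Z)/(c(-180, -138) - 17940) = (27963 + 68104)/((-7 + (-180)²) - 17940) = 96067/((-7 + 32400) - 17940) = 96067/(32393 - 17940) = 96067/14453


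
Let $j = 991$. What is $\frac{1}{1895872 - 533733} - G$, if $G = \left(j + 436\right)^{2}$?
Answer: $- \frac{2773763147730}{1362139} \approx -2.0363 \cdot 10^{6}$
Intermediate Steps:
$G = 2036329$ ($G = \left(991 + 436\right)^{2} = 1427^{2} = 2036329$)
$\frac{1}{1895872 - 533733} - G = \frac{1}{1895872 - 533733} - 2036329 = \frac{1}{1362139} - 2036329 = - \frac{2773763147730}{1362139}$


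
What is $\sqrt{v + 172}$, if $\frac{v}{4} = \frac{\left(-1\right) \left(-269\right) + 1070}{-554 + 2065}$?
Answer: $\frac{12 \sqrt{2783262}}{1511} \approx 13.249$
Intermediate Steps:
$v = \frac{5356}{1511}$ ($v = 4 \frac{\left(-1\right) \left(-269\right) + 1070}{-554 + 2065} = 4 \frac{269 + 1070}{1511} = 4 \cdot 1339 \cdot \frac{1}{1511} = 4 \cdot \frac{1339}{1511} = \frac{5356}{1511} \approx 3.5447$)
$\sqrt{v + 172} = \sqrt{\frac{5356}{1511} + 172} = \sqrt{\frac{265248}{1511}} = \frac{12 \sqrt{2783262}}{1511}$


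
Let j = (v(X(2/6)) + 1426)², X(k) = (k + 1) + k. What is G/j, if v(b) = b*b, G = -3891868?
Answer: -315241308/165353881 ≈ -1.9065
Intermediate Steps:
X(k) = 1 + 2*k (X(k) = (1 + k) + k = 1 + 2*k)
v(b) = b²
j = 165353881/81 (j = ((1 + 2*(2/6))² + 1426)² = ((1 + 2*(2*(⅙)))² + 1426)² = ((1 + 2*(⅓))² + 1426)² = ((1 + ⅔)² + 1426)² = ((5/3)² + 1426)² = (25/9 + 1426)² = (12859/9)² = 165353881/81 ≈ 2.0414e+6)
G/j = -3891868/165353881/81 = -3891868*81/165353881 = -315241308/165353881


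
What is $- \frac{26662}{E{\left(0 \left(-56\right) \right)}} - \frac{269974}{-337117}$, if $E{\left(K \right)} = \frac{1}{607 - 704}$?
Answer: $\frac{871856975012}{337117} \approx 2.5862 \cdot 10^{6}$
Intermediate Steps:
$E{\left(K \right)} = - \frac{1}{97}$ ($E{\left(K \right)} = \frac{1}{-97} = - \frac{1}{97}$)
$- \frac{26662}{E{\left(0 \left(-56\right) \right)}} - \frac{269974}{-337117} = - \frac{26662}{- \frac{1}{97}} - \frac{269974}{-337117} = \left(-26662\right) \left(-97\right) - - \frac{269974}{337117} = 2586214 + \frac{269974}{337117} = \frac{871856975012}{337117}$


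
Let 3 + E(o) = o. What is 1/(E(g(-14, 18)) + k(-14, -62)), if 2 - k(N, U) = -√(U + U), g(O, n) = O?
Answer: -15/349 - 2*I*√31/349 ≈ -0.04298 - 0.031907*I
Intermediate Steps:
E(o) = -3 + o
k(N, U) = 2 + √2*√U (k(N, U) = 2 - (-1)*√(U + U) = 2 - (-1)*√(2*U) = 2 - (-1)*√2*√U = 2 + √2*√U)
1/(E(g(-14, 18)) + k(-14, -62)) = 1/((-3 - 14) + (2 + √2*√(-62))) = 1/(-17 + (2 + √2*(I*√62))) = 1/(-17 + (2 + 2*I*√31)) = 1/(-15 + 2*I*√31)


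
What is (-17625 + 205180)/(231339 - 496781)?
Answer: -187555/265442 ≈ -0.70658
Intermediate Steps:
(-17625 + 205180)/(231339 - 496781) = 187555/(-265442) = 187555*(-1/265442) = -187555/265442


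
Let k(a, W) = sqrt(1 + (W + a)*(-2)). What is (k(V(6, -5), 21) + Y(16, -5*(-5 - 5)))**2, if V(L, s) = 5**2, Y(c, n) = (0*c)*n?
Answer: -91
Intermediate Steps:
Y(c, n) = 0 (Y(c, n) = 0*n = 0)
V(L, s) = 25
k(a, W) = sqrt(1 - 2*W - 2*a) (k(a, W) = sqrt(1 + (-2*W - 2*a)) = sqrt(1 - 2*W - 2*a))
(k(V(6, -5), 21) + Y(16, -5*(-5 - 5)))**2 = (sqrt(1 - 2*21 - 2*25) + 0)**2 = (sqrt(1 - 42 - 50) + 0)**2 = (sqrt(-91) + 0)**2 = (I*sqrt(91) + 0)**2 = (I*sqrt(91))**2 = -91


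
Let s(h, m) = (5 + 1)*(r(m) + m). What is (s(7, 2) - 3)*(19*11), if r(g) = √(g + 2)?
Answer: 4389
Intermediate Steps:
r(g) = √(2 + g)
s(h, m) = 6*m + 6*√(2 + m) (s(h, m) = (5 + 1)*(√(2 + m) + m) = 6*(m + √(2 + m)) = 6*m + 6*√(2 + m))
(s(7, 2) - 3)*(19*11) = ((6*2 + 6*√(2 + 2)) - 3)*(19*11) = ((12 + 6*√4) - 3)*209 = ((12 + 6*2) - 3)*209 = ((12 + 12) - 3)*209 = (24 - 3)*209 = 21*209 = 4389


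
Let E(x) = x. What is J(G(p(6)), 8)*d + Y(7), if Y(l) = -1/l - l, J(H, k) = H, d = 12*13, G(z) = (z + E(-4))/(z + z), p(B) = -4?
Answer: 1042/7 ≈ 148.86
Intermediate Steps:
G(z) = (-4 + z)/(2*z) (G(z) = (z - 4)/(z + z) = (-4 + z)/((2*z)) = (-4 + z)*(1/(2*z)) = (-4 + z)/(2*z))
d = 156
Y(l) = -l - 1/l
J(G(p(6)), 8)*d + Y(7) = ((½)*(-4 - 4)/(-4))*156 + (-1*7 - 1/7) = ((½)*(-¼)*(-8))*156 + (-7 - 1*⅐) = 1*156 + (-7 - ⅐) = 156 - 50/7 = 1042/7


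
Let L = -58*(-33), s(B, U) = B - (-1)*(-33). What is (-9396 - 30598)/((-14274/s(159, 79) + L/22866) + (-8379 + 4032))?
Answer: 1066919938/118984809 ≈ 8.9669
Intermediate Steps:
s(B, U) = -33 + B (s(B, U) = B - 1*33 = B - 33 = -33 + B)
L = 1914
(-9396 - 30598)/((-14274/s(159, 79) + L/22866) + (-8379 + 4032)) = (-9396 - 30598)/((-14274/(-33 + 159) + 1914/22866) + (-8379 + 4032)) = -39994/((-14274/126 + 1914*(1/22866)) - 4347) = -39994/((-14274*1/126 + 319/3811) - 4347) = -39994/((-793/7 + 319/3811) - 4347) = -39994/(-3019890/26677 - 4347) = -39994/(-118984809/26677) = -39994*(-26677/118984809) = 1066919938/118984809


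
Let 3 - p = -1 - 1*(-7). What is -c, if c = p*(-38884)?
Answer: -116652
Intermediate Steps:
p = -3 (p = 3 - (-1 - 1*(-7)) = 3 - (-1 + 7) = 3 - 1*6 = 3 - 6 = -3)
c = 116652 (c = -3*(-38884) = 116652)
-c = -1*116652 = -116652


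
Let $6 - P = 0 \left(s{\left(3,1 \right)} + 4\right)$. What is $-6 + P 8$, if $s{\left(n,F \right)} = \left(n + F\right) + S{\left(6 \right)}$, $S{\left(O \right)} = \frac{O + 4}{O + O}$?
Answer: $42$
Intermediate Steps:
$S{\left(O \right)} = \frac{4 + O}{2 O}$
$s{\left(n,F \right)} = \frac{5}{6} + F + n$ ($s{\left(n,F \right)} = \left(n + F\right) + \frac{4 + 6}{2 \cdot 6} = \left(F + n\right) + \frac{1}{2} \cdot \frac{1}{6} \cdot 10 = \left(F + n\right) + \frac{5}{6} = \frac{5}{6} + F + n$)
$P = 6$ ($P = 6 - 0 \left(\left(\frac{5}{6} + 1 + 3\right) + 4\right) = 6 - 0 \left(\frac{29}{6} + 4\right) = 6 - 0 \cdot \frac{53}{6} = 6 - 0 = 6 + 0 = 6$)
$-6 + P 8 = -6 + 6 \cdot 8 = -6 + 48 = 42$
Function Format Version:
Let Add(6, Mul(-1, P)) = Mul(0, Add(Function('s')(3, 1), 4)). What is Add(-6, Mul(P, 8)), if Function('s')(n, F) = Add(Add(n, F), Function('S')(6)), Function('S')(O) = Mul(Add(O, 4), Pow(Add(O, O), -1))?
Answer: 42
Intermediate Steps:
Function('S')(O) = Mul(Rational(1, 2), Pow(O, -1), Add(4, O)) (Function('S')(O) = Mul(Add(4, O), Pow(Mul(2, O), -1)) = Mul(Add(4, O), Mul(Rational(1, 2), Pow(O, -1))) = Mul(Rational(1, 2), Pow(O, -1), Add(4, O)))
Function('s')(n, F) = Add(Rational(5, 6), F, n) (Function('s')(n, F) = Add(Add(n, F), Mul(Rational(1, 2), Pow(6, -1), Add(4, 6))) = Add(Add(F, n), Mul(Rational(1, 2), Rational(1, 6), 10)) = Add(Add(F, n), Rational(5, 6)) = Add(Rational(5, 6), F, n))
P = 6 (P = Add(6, Mul(-1, Mul(0, Add(Add(Rational(5, 6), 1, 3), 4)))) = Add(6, Mul(-1, Mul(0, Add(Rational(29, 6), 4)))) = Add(6, Mul(-1, Mul(0, Rational(53, 6)))) = Add(6, Mul(-1, 0)) = Add(6, 0) = 6)
Add(-6, Mul(P, 8)) = Add(-6, Mul(6, 8)) = Add(-6, 48) = 42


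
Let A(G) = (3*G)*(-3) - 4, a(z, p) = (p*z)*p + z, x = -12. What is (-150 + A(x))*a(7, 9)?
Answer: -26404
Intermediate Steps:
a(z, p) = z + z*p² (a(z, p) = z*p² + z = z + z*p²)
A(G) = -4 - 9*G (A(G) = -9*G - 4 = -4 - 9*G)
(-150 + A(x))*a(7, 9) = (-150 + (-4 - 9*(-12)))*(7*(1 + 9²)) = (-150 + (-4 + 108))*(7*(1 + 81)) = (-150 + 104)*(7*82) = -46*574 = -26404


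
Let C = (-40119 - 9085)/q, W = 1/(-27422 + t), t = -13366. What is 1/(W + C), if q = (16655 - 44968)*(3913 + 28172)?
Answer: 1372323748620/40685561 ≈ 33730.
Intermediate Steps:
q = -908422605 (q = -28313*32085 = -908422605)
W = -1/40788 (W = 1/(-27422 - 13366) = 1/(-40788) = -1/40788 ≈ -2.4517e-5)
C = 49204/908422605 (C = (-40119 - 9085)/(-908422605) = -49204*(-1/908422605) = 49204/908422605 ≈ 5.4164e-5)
1/(W + C) = 1/(-1/40788 + 49204/908422605) = 1/(40685561/1372323748620) = 1372323748620/40685561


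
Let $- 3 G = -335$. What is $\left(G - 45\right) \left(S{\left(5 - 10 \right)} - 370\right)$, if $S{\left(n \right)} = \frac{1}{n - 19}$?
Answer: $- \frac{222025}{9} \approx -24669.0$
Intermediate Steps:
$G = \frac{335}{3}$ ($G = \left(- \frac{1}{3}\right) \left(-335\right) = \frac{335}{3} \approx 111.67$)
$S{\left(n \right)} = \frac{1}{-19 + n}$
$\left(G - 45\right) \left(S{\left(5 - 10 \right)} - 370\right) = \left(\frac{335}{3} - 45\right) \left(\frac{1}{-19 + \left(5 - 10\right)} - 370\right) = \frac{200 \left(\frac{1}{-19 + \left(5 - 10\right)} - 370\right)}{3} = \frac{200 \left(\frac{1}{-19 - 5} - 370\right)}{3} = \frac{200 \left(\frac{1}{-24} - 370\right)}{3} = \frac{200 \left(- \frac{1}{24} - 370\right)}{3} = \frac{200}{3} \left(- \frac{8881}{24}\right) = - \frac{222025}{9}$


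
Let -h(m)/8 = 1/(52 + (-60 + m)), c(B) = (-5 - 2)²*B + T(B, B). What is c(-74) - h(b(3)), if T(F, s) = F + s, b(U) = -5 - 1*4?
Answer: -64166/17 ≈ -3774.5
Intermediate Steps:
b(U) = -9 (b(U) = -5 - 4 = -9)
c(B) = 51*B (c(B) = (-5 - 2)²*B + (B + B) = (-7)²*B + 2*B = 49*B + 2*B = 51*B)
h(m) = -8/(-8 + m) (h(m) = -8/(52 + (-60 + m)) = -8/(-8 + m))
c(-74) - h(b(3)) = 51*(-74) - (-8)/(-8 - 9) = -3774 - (-8)/(-17) = -3774 - (-8)*(-1)/17 = -3774 - 1*8/17 = -3774 - 8/17 = -64166/17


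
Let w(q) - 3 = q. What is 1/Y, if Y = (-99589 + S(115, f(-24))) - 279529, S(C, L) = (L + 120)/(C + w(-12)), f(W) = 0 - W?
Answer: -53/20093182 ≈ -2.6377e-6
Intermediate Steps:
f(W) = -W
w(q) = 3 + q
S(C, L) = (120 + L)/(-9 + C) (S(C, L) = (L + 120)/(C + (3 - 12)) = (120 + L)/(C - 9) = (120 + L)/(-9 + C))
Y = -20093182/53 (Y = (-99589 + (120 - 1*(-24))/(-9 + 115)) - 279529 = (-99589 + (120 + 24)/106) - 279529 = (-99589 + (1/106)*144) - 279529 = (-99589 + 72/53) - 279529 = -5278145/53 - 279529 = -20093182/53 ≈ -3.7912e+5)
1/Y = 1/(-20093182/53) = -53/20093182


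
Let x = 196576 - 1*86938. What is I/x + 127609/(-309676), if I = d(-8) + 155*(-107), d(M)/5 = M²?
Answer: -9513837841/16976128644 ≈ -0.56042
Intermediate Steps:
d(M) = 5*M²
x = 109638 (x = 196576 - 86938 = 109638)
I = -16265 (I = 5*(-8)² + 155*(-107) = 5*64 - 16585 = 320 - 16585 = -16265)
I/x + 127609/(-309676) = -16265/109638 + 127609/(-309676) = -16265*1/109638 + 127609*(-1/309676) = -16265/109638 - 127609/309676 = -9513837841/16976128644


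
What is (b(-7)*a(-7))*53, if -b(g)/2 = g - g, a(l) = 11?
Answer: 0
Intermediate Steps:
b(g) = 0 (b(g) = -2*(g - g) = -2*0 = 0)
(b(-7)*a(-7))*53 = (0*11)*53 = 0*53 = 0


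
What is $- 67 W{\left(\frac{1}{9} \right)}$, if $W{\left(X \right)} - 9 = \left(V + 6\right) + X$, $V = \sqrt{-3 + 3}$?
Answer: $- \frac{9112}{9} \approx -1012.4$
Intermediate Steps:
$V = 0$ ($V = \sqrt{0} = 0$)
$W{\left(X \right)} = 15 + X$ ($W{\left(X \right)} = 9 + \left(\left(0 + 6\right) + X\right) = 9 + \left(6 + X\right) = 15 + X$)
$- 67 W{\left(\frac{1}{9} \right)} = - 67 \left(15 + \frac{1}{9}\right) = \left(-67\right) \frac{136}{9} = - \frac{9112}{9}$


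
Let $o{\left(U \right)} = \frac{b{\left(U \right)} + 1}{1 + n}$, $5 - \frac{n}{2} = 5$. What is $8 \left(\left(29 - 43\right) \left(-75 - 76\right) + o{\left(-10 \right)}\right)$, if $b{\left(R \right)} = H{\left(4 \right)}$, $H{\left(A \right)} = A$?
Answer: $16952$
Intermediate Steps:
$n = 0$ ($n = 10 - 10 = 0$)
$b{\left(R \right)} = 4$
$o{\left(U \right)} = 5$ ($o{\left(U \right)} = \frac{4 + 1}{1 + 0} = \frac{5}{1} = 5 \cdot 1 = 5$)
$8 \left(\left(29 - 43\right) \left(-75 - 76\right) + o{\left(-10 \right)}\right) = 8 \left(\left(29 - 43\right) \left(-75 - 76\right) + 5\right) = 8 \left(\left(-14\right) \left(-151\right) + 5\right) = 8 \left(2114 + 5\right) = 8 \cdot 2119 = 16952$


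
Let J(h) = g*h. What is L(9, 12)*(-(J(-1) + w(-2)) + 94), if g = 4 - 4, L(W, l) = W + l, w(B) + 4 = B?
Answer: 2100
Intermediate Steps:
w(B) = -4 + B
g = 0
J(h) = 0 (J(h) = 0*h = 0)
L(9, 12)*(-(J(-1) + w(-2)) + 94) = (9 + 12)*(-(0 + (-4 - 2)) + 94) = 21*(-(0 - 6) + 94) = 21*(-1*(-6) + 94) = 21*(6 + 94) = 21*100 = 2100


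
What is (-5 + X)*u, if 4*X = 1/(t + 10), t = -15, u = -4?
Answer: 101/5 ≈ 20.200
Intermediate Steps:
X = -1/20 (X = 1/(4*(-15 + 10)) = (¼)/(-5) = (¼)*(-⅕) = -1/20 ≈ -0.050000)
(-5 + X)*u = (-5 - 1/20)*(-4) = -101/20*(-4) = 101/5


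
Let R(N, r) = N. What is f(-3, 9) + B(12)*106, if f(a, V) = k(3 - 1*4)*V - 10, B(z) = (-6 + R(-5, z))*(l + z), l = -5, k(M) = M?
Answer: -8181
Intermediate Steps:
B(z) = 55 - 11*z (B(z) = (-6 - 5)*(-5 + z) = -11*(-5 + z) = 55 - 11*z)
f(a, V) = -10 - V (f(a, V) = (3 - 1*4)*V - 10 = (3 - 4)*V - 10 = -V - 10 = -10 - V)
f(-3, 9) + B(12)*106 = (-10 - 1*9) + (55 - 11*12)*106 = (-10 - 9) + (55 - 132)*106 = -19 - 77*106 = -19 - 8162 = -8181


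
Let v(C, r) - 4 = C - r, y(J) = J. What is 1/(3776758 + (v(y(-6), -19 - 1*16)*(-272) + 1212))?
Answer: 1/3768994 ≈ 2.6532e-7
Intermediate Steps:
v(C, r) = 4 + C - r (v(C, r) = 4 + (C - r) = 4 + C - r)
1/(3776758 + (v(y(-6), -19 - 1*16)*(-272) + 1212)) = 1/(3776758 + ((4 - 6 - (-19 - 1*16))*(-272) + 1212)) = 1/(3776758 + ((4 - 6 - (-19 - 16))*(-272) + 1212)) = 1/(3776758 + ((4 - 6 - 1*(-35))*(-272) + 1212)) = 1/(3776758 + ((4 - 6 + 35)*(-272) + 1212)) = 1/(3776758 + (33*(-272) + 1212)) = 1/(3776758 + (-8976 + 1212)) = 1/(3776758 - 7764) = 1/3768994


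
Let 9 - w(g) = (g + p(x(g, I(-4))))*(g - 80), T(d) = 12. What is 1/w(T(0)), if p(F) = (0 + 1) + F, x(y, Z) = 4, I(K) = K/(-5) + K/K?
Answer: 1/1165 ≈ 0.00085837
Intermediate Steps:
I(K) = 1 - K/5 (I(K) = K*(-⅕) + 1 = -K/5 + 1 = 1 - K/5)
p(F) = 1 + F
w(g) = 9 - (-80 + g)*(5 + g) (w(g) = 9 - (g + (1 + 4))*(g - 80) = 9 - (g + 5)*(-80 + g) = 9 - (5 + g)*(-80 + g) = 9 - (-80 + g)*(5 + g))
1/w(T(0)) = 1/(409 - 1*12² + 75*12) = 1/(409 - 1*144 + 900) = 1/(409 - 144 + 900) = 1/1165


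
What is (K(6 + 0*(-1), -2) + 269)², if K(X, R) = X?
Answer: 75625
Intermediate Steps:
(K(6 + 0*(-1), -2) + 269)² = ((6 + 0*(-1)) + 269)² = ((6 + 0) + 269)² = (6 + 269)² = 275² = 75625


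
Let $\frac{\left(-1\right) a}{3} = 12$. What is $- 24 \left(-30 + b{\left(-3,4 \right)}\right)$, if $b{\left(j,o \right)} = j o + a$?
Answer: $1872$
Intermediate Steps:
$a = -36$ ($a = \left(-3\right) 12 = -36$)
$b{\left(j,o \right)} = -36 + j o$ ($b{\left(j,o \right)} = j o - 36 = -36 + j o$)
$- 24 \left(-30 + b{\left(-3,4 \right)}\right) = - 24 \left(-30 - 48\right) = \left(-24\right) \left(-78\right) = 1872$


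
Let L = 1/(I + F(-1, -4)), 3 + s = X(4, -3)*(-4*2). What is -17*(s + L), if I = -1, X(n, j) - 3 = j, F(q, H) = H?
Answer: 272/5 ≈ 54.400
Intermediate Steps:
X(n, j) = 3 + j
s = -3 (s = -3 + (3 - 3)*(-4*2) = -3 + 0*(-8) = -3 + 0 = -3)
L = -⅕ (L = 1/(-1 - 4) = 1/(-5) = -⅕ ≈ -0.20000)
-17*(s + L) = -17*(-3 - ⅕) = -17*(-16/5) = 272/5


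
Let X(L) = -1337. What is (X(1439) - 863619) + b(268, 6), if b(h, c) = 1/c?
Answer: -5189735/6 ≈ -8.6496e+5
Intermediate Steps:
(X(1439) - 863619) + b(268, 6) = (-1337 - 863619) + 1/6 = -864956 + ⅙ = -5189735/6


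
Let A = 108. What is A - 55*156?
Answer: -8472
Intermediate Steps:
A - 55*156 = 108 - 55*156 = 108 - 8580 = -8472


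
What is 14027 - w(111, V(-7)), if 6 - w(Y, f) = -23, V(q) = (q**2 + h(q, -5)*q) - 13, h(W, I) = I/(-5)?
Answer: 13998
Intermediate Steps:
h(W, I) = -I/5 (h(W, I) = I*(-1/5) = -I/5)
V(q) = -13 + q + q**2 (V(q) = (q**2 + (-1/5*(-5))*q) - 13 = (q**2 + 1*q) - 13 = (q**2 + q) - 13 = (q + q**2) - 13 = -13 + q + q**2)
w(Y, f) = 29 (w(Y, f) = 6 - 1*(-23) = 6 + 23 = 29)
14027 - w(111, V(-7)) = 14027 - 1*29 = 14027 - 29 = 13998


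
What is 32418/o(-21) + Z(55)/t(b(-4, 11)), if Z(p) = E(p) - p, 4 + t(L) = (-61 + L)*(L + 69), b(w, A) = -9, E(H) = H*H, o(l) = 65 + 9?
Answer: 34016373/77774 ≈ 437.37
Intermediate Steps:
o(l) = 74
E(H) = H²
t(L) = -4 + (-61 + L)*(69 + L) (t(L) = -4 + (-61 + L)*(L + 69) = -4 + (-61 + L)*(69 + L))
Z(p) = p² - p
32418/o(-21) + Z(55)/t(b(-4, 11)) = 32418/74 + (55*(-1 + 55))/(-4213 + (-9)² + 8*(-9)) = 32418*(1/74) + (55*54)/(-4213 + 81 - 72) = 16209/37 + 2970/(-4204) = 16209/37 + 2970*(-1/4204) = 16209/37 - 1485/2102 = 34016373/77774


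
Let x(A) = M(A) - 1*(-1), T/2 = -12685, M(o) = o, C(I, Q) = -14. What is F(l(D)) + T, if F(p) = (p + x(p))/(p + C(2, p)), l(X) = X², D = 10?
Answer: -2181619/86 ≈ -25368.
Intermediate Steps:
T = -25370 (T = 2*(-12685) = -25370)
x(A) = 1 + A (x(A) = A - 1*(-1) = A + 1 = 1 + A)
F(p) = (1 + 2*p)/(-14 + p) (F(p) = (p + (1 + p))/(p - 14) = (1 + 2*p)/(-14 + p))
F(l(D)) + T = (1 + 2*10²)/(-14 + 10²) - 25370 = (1 + 2*100)/(-14 + 100) - 25370 = (1 + 200)/86 - 25370 = (1/86)*201 - 25370 = 201/86 - 25370 = -2181619/86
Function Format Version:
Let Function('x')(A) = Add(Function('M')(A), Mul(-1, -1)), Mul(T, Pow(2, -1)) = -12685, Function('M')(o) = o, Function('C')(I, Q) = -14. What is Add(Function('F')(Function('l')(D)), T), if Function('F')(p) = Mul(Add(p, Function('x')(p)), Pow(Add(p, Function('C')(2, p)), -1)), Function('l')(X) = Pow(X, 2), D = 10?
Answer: Rational(-2181619, 86) ≈ -25368.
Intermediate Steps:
T = -25370 (T = Mul(2, -12685) = -25370)
Function('x')(A) = Add(1, A) (Function('x')(A) = Add(A, Mul(-1, -1)) = Add(A, 1) = Add(1, A))
Function('F')(p) = Mul(Pow(Add(-14, p), -1), Add(1, Mul(2, p))) (Function('F')(p) = Mul(Add(p, Add(1, p)), Pow(Add(p, -14), -1)) = Mul(Add(1, Mul(2, p)), Pow(Add(-14, p), -1)) = Mul(Pow(Add(-14, p), -1), Add(1, Mul(2, p))))
Add(Function('F')(Function('l')(D)), T) = Add(Mul(Pow(Add(-14, Pow(10, 2)), -1), Add(1, Mul(2, Pow(10, 2)))), -25370) = Add(Mul(Pow(Add(-14, 100), -1), Add(1, Mul(2, 100))), -25370) = Add(Mul(Pow(86, -1), Add(1, 200)), -25370) = Add(Mul(Rational(1, 86), 201), -25370) = Add(Rational(201, 86), -25370) = Rational(-2181619, 86)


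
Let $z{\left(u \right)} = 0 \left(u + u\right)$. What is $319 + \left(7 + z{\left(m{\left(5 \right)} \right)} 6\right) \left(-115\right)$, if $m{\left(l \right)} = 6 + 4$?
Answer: $-486$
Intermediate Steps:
$m{\left(l \right)} = 10$
$z{\left(u \right)} = 0$ ($z{\left(u \right)} = 0 \cdot 2 u = 0$)
$319 + \left(7 + z{\left(m{\left(5 \right)} \right)} 6\right) \left(-115\right) = 319 + \left(7 + 0 \cdot 6\right) \left(-115\right) = 319 + \left(7 + 0\right) \left(-115\right) = 319 + 7 \left(-115\right) = 319 - 805 = -486$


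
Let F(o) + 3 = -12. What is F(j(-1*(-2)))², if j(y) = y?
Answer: 225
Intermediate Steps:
F(o) = -15 (F(o) = -3 - 12 = -15)
F(j(-1*(-2)))² = (-15)² = 225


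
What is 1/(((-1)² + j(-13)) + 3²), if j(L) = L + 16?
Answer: 1/13 ≈ 0.076923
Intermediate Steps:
j(L) = 16 + L
1/(((-1)² + j(-13)) + 3²) = 1/(((-1)² + (16 - 13)) + 3²) = 1/((1 + 3) + 9) = 1/(4 + 9) = 1/13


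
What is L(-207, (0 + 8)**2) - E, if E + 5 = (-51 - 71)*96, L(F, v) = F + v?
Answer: 11574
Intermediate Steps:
E = -11717 (E = -5 + (-51 - 71)*96 = -5 - 122*96 = -5 - 11712 = -11717)
L(-207, (0 + 8)**2) - E = (-207 + (0 + 8)**2) - 1*(-11717) = (-207 + 8**2) + 11717 = (-207 + 64) + 11717 = -143 + 11717 = 11574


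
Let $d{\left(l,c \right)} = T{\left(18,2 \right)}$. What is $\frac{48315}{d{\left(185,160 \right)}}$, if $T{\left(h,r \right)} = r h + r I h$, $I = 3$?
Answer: $\frac{16105}{48} \approx 335.52$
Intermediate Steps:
$T{\left(h,r \right)} = 4 h r$ ($T{\left(h,r \right)} = r h + r 3 h = h r + 3 r h = h r + 3 h r = 4 h r$)
$d{\left(l,c \right)} = 144$ ($d{\left(l,c \right)} = 4 \cdot 18 \cdot 2 = 144$)
$\frac{48315}{d{\left(185,160 \right)}} = \frac{48315}{144} = 48315 \cdot \frac{1}{144} = \frac{16105}{48}$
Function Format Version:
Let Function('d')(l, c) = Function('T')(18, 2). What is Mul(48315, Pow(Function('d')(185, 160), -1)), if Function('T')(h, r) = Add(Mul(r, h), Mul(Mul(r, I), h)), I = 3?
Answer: Rational(16105, 48) ≈ 335.52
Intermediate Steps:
Function('T')(h, r) = Mul(4, h, r) (Function('T')(h, r) = Add(Mul(r, h), Mul(Mul(r, 3), h)) = Add(Mul(h, r), Mul(Mul(3, r), h)) = Add(Mul(h, r), Mul(3, h, r)) = Mul(4, h, r))
Function('d')(l, c) = 144 (Function('d')(l, c) = Mul(4, 18, 2) = 144)
Mul(48315, Pow(Function('d')(185, 160), -1)) = Mul(48315, Pow(144, -1)) = Mul(48315, Rational(1, 144)) = Rational(16105, 48)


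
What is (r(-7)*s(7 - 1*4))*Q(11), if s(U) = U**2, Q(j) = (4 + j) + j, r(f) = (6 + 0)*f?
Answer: -9828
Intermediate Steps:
r(f) = 6*f
Q(j) = 4 + 2*j
(r(-7)*s(7 - 1*4))*Q(11) = ((6*(-7))*(7 - 1*4)**2)*(4 + 2*11) = (-42*(7 - 4)**2)*(4 + 22) = -42*3**2*26 = -42*9*26 = -378*26 = -9828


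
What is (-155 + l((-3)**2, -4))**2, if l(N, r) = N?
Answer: 21316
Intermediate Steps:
(-155 + l((-3)**2, -4))**2 = (-155 + (-3)**2)**2 = (-155 + 9)**2 = (-146)**2 = 21316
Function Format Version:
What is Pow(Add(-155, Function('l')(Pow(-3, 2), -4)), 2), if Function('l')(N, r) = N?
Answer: 21316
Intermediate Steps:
Pow(Add(-155, Function('l')(Pow(-3, 2), -4)), 2) = Pow(Add(-155, Pow(-3, 2)), 2) = Pow(Add(-155, 9), 2) = Pow(-146, 2) = 21316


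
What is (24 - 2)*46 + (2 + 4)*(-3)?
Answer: 994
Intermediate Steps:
(24 - 2)*46 + (2 + 4)*(-3) = 22*46 + 6*(-3) = 1012 - 18 = 994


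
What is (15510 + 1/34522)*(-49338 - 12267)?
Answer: -32985548394705/34522 ≈ -9.5549e+8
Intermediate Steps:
(15510 + 1/34522)*(-49338 - 12267) = (15510 + 1/34522)*(-61605) = (535436221/34522)*(-61605) = -32985548394705/34522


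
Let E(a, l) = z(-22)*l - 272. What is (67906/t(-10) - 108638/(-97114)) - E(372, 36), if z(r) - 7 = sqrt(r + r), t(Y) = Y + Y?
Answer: -1638401231/485570 - 72*I*sqrt(11) ≈ -3374.2 - 238.8*I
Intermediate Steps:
t(Y) = 2*Y
z(r) = 7 + sqrt(2)*sqrt(r) (z(r) = 7 + sqrt(r + r) = 7 + sqrt(2*r) = 7 + sqrt(2)*sqrt(r))
E(a, l) = -272 + l*(7 + 2*I*sqrt(11)) (E(a, l) = (7 + sqrt(2)*sqrt(-22))*l - 272 = (7 + sqrt(2)*(I*sqrt(22)))*l - 272 = (7 + 2*I*sqrt(11))*l - 272 = l*(7 + 2*I*sqrt(11)) - 272 = -272 + l*(7 + 2*I*sqrt(11)))
(67906/t(-10) - 108638/(-97114)) - E(372, 36) = (67906/((2*(-10))) - 108638/(-97114)) - (-272 + 36*(7 + 2*I*sqrt(11))) = (67906/(-20) - 108638*(-1/97114)) - (-272 + (252 + 72*I*sqrt(11))) = (67906*(-1/20) + 54319/48557) - (-20 + 72*I*sqrt(11)) = (-33953/10 + 54319/48557) + (20 - 72*I*sqrt(11)) = -1648112631/485570 + (20 - 72*I*sqrt(11)) = -1638401231/485570 - 72*I*sqrt(11)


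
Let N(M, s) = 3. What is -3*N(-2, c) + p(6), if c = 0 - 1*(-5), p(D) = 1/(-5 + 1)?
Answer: -37/4 ≈ -9.2500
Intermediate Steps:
p(D) = -¼ (p(D) = 1/(-4) = -¼)
c = 5 (c = 0 + 5 = 5)
-3*N(-2, c) + p(6) = -3*3 - ¼ = -9 - ¼ = -37/4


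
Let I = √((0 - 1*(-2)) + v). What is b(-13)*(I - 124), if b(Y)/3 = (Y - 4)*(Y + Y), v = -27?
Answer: -164424 + 6630*I ≈ -1.6442e+5 + 6630.0*I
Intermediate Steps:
I = 5*I (I = √((0 - 1*(-2)) - 27) = √((0 + 2) - 27) = √(2 - 27) = √(-25) = 5*I ≈ 5.0*I)
b(Y) = 6*Y*(-4 + Y) (b(Y) = 3*((Y - 4)*(Y + Y)) = 3*((-4 + Y)*(2*Y)) = 3*(2*Y*(-4 + Y)) = 6*Y*(-4 + Y))
b(-13)*(I - 124) = (6*(-13)*(-4 - 13))*(5*I - 124) = (6*(-13)*(-17))*(-124 + 5*I) = 1326*(-124 + 5*I) = -164424 + 6630*I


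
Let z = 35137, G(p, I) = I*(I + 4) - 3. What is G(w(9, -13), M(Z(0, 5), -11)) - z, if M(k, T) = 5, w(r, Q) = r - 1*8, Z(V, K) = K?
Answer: -35095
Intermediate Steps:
w(r, Q) = -8 + r (w(r, Q) = r - 8 = -8 + r)
G(p, I) = -3 + I*(4 + I) (G(p, I) = I*(4 + I) - 3 = -3 + I*(4 + I))
G(w(9, -13), M(Z(0, 5), -11)) - z = (-3 + 5² + 4*5) - 1*35137 = (-3 + 25 + 20) - 35137 = 42 - 35137 = -35095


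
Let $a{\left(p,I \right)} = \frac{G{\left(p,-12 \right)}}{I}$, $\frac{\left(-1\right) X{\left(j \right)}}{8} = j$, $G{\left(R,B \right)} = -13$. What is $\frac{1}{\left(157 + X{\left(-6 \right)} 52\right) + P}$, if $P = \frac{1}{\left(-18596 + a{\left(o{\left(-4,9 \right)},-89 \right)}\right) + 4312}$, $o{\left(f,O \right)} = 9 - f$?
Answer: $\frac{1271263}{3372660650} \approx 0.00037693$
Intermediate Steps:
$X{\left(j \right)} = - 8 j$
$a{\left(p,I \right)} = - \frac{13}{I}$
$P = - \frac{89}{1271263}$ ($P = \frac{1}{\left(-18596 - \frac{13}{-89}\right) + 4312} = \frac{1}{\left(-18596 - - \frac{13}{89}\right) + 4312} = \frac{1}{\left(-18596 + \frac{13}{89}\right) + 4312} = \frac{1}{- \frac{1655031}{89} + 4312} = \frac{1}{- \frac{1271263}{89}} = - \frac{89}{1271263} \approx -7.0009 \cdot 10^{-5}$)
$\frac{1}{\left(157 + X{\left(-6 \right)} 52\right) + P} = \frac{1}{\left(157 + \left(-8\right) \left(-6\right) 52\right) - \frac{89}{1271263}} = \frac{1}{\left(157 + 48 \cdot 52\right) - \frac{89}{1271263}} = \frac{1}{\left(157 + 2496\right) - \frac{89}{1271263}} = \frac{1}{2653 - \frac{89}{1271263}} = \frac{1}{\frac{3372660650}{1271263}} = \frac{1271263}{3372660650}$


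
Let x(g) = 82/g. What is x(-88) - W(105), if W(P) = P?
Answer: -4661/44 ≈ -105.93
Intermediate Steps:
x(-88) - W(105) = 82/(-88) - 1*105 = 82*(-1/88) - 105 = -41/44 - 105 = -4661/44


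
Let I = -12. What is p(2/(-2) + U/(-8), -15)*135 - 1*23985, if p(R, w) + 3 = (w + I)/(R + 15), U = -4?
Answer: -714600/29 ≈ -24641.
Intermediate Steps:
p(R, w) = -3 + (-12 + w)/(15 + R) (p(R, w) = -3 + (w - 12)/(R + 15) = -3 + (-12 + w)/(15 + R))
p(2/(-2) + U/(-8), -15)*135 - 1*23985 = ((-57 - 15 - 3*(2/(-2) - 4/(-8)))/(15 + (2/(-2) - 4/(-8))))*135 - 1*23985 = ((-57 - 15 - 3*(2*(-½) - 4*(-⅛)))/(15 + (2*(-½) - 4*(-⅛))))*135 - 23985 = ((-57 - 15 - 3*(-1 + ½))/(15 + (-1 + ½)))*135 - 23985 = ((-57 - 15 - 3*(-½))/(15 - ½))*135 - 23985 = ((-57 - 15 + 3/2)/(29/2))*135 - 23985 = ((2/29)*(-141/2))*135 - 23985 = -141/29*135 - 23985 = -19035/29 - 23985 = -714600/29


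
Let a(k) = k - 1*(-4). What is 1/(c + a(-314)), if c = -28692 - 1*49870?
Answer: -1/78872 ≈ -1.2679e-5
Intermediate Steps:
a(k) = 4 + k (a(k) = k + 4 = 4 + k)
c = -78562 (c = -28692 - 49870 = -78562)
1/(c + a(-314)) = 1/(-78562 + (4 - 314)) = 1/(-78562 - 310) = 1/(-78872) = -1/78872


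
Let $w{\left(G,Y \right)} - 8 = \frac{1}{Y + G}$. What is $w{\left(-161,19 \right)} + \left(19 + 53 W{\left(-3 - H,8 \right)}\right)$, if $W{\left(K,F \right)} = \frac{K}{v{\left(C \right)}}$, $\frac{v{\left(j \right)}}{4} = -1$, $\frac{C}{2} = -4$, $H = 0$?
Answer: $\frac{18955}{284} \approx 66.743$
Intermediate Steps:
$C = -8$ ($C = 2 \left(-4\right) = -8$)
$v{\left(j \right)} = -4$ ($v{\left(j \right)} = 4 \left(-1\right) = -4$)
$w{\left(G,Y \right)} = 8 + \frac{1}{G + Y}$ ($w{\left(G,Y \right)} = 8 + \frac{1}{Y + G} = 8 + \frac{1}{G + Y}$)
$W{\left(K,F \right)} = - \frac{K}{4}$ ($W{\left(K,F \right)} = \frac{K}{-4} = K \left(- \frac{1}{4}\right) = - \frac{K}{4}$)
$w{\left(-161,19 \right)} + \left(19 + 53 W{\left(-3 - H,8 \right)}\right) = \frac{1 + 8 \left(-161\right) + 8 \cdot 19}{-161 + 19} + \left(19 + 53 \left(- \frac{-3 - 0}{4}\right)\right) = \frac{1 - 1288 + 152}{-142} + \left(19 + 53 \left(- \frac{-3 + 0}{4}\right)\right) = \left(- \frac{1}{142}\right) \left(-1135\right) + \left(19 + 53 \left(\left(- \frac{1}{4}\right) \left(-3\right)\right)\right) = \frac{1135}{142} + \left(19 + 53 \cdot \frac{3}{4}\right) = \frac{1135}{142} + \left(19 + \frac{159}{4}\right) = \frac{1135}{142} + \frac{235}{4} = \frac{18955}{284}$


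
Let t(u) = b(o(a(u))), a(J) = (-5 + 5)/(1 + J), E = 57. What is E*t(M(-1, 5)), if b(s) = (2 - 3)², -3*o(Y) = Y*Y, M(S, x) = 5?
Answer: 57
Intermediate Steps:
a(J) = 0 (a(J) = 0/(1 + J) = 0)
o(Y) = -Y²/3 (o(Y) = -Y*Y/3 = -Y²/3)
b(s) = 1 (b(s) = (-1)² = 1)
t(u) = 1
E*t(M(-1, 5)) = 57*1 = 57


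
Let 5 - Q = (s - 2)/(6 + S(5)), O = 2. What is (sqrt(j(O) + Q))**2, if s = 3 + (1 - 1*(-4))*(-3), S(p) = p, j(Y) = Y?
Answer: 91/11 ≈ 8.2727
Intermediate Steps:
s = -12 (s = 3 + (1 + 4)*(-3) = 3 + 5*(-3) = 3 - 15 = -12)
Q = 69/11 (Q = 5 - (-12 - 2)/(6 + 5) = 5 - (-14)/11 = 5 - 1*(-14/11) = 5 + 14/11 = 69/11 ≈ 6.2727)
(sqrt(j(O) + Q))**2 = (sqrt(2 + 69/11))**2 = (sqrt(91/11))**2 = (sqrt(1001)/11)**2 = 91/11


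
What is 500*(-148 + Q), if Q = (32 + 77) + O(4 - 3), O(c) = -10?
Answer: -24500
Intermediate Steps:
Q = 99 (Q = (32 + 77) - 10 = 109 - 10 = 99)
500*(-148 + Q) = 500*(-148 + 99) = 500*(-49) = -24500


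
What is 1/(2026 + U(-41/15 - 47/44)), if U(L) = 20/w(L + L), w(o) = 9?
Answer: 9/18254 ≈ 0.00049304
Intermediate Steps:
U(L) = 20/9
1/(2026 + U(-41/15 - 47/44)) = 1/(2026 + 20/9) = 1/(18254/9) = 9/18254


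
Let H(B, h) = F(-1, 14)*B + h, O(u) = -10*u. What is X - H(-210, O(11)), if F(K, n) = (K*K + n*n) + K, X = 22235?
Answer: 63505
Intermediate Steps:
F(K, n) = K + K² + n² (F(K, n) = (K² + n²) + K = K + K² + n²)
H(B, h) = h + 196*B (H(B, h) = (-1 + (-1)² + 14²)*B + h = (-1 + 1 + 196)*B + h = 196*B + h = h + 196*B)
X - H(-210, O(11)) = 22235 - (-10*11 + 196*(-210)) = 22235 - (-110 - 41160) = 22235 - 1*(-41270) = 22235 + 41270 = 63505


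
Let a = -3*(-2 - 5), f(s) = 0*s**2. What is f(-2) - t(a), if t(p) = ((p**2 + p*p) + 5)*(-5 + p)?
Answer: -14192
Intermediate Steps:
f(s) = 0
a = 21 (a = -3*(-7) = 21)
t(p) = (-5 + p)*(5 + 2*p**2) (t(p) = ((p**2 + p**2) + 5)*(-5 + p) = (2*p**2 + 5)*(-5 + p) = (5 + 2*p**2)*(-5 + p) = (-5 + p)*(5 + 2*p**2))
f(-2) - t(a) = 0 - (-25 - 10*21**2 + 2*21**3 + 5*21) = 0 - (-25 - 10*441 + 2*9261 + 105) = 0 - (-25 - 4410 + 18522 + 105) = 0 - 1*14192 = 0 - 14192 = -14192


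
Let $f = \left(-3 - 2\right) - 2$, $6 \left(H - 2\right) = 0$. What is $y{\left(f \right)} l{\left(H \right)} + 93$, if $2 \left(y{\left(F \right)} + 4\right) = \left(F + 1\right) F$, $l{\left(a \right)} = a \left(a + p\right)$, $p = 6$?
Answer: $365$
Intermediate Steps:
$H = 2$ ($H = 2 + \frac{1}{6} \cdot 0 = 2 + 0 = 2$)
$l{\left(a \right)} = a \left(6 + a\right)$ ($l{\left(a \right)} = a \left(a + 6\right) = a \left(6 + a\right)$)
$f = -7$ ($f = -5 - 2 = -7$)
$y{\left(F \right)} = -4 + \frac{F \left(1 + F\right)}{2}$ ($y{\left(F \right)} = -4 + \frac{\left(F + 1\right) F}{2} = -4 + \frac{\left(1 + F\right) F}{2} = -4 + \frac{F \left(1 + F\right)}{2}$)
$y{\left(f \right)} l{\left(H \right)} + 93 = \left(-4 + \frac{1}{2} \left(-7\right) + \frac{\left(-7\right)^{2}}{2}\right) 2 \left(6 + 2\right) + 93 = \left(-4 - \frac{7}{2} + \frac{1}{2} \cdot 49\right) 2 \cdot 8 + 93 = \left(-4 - \frac{7}{2} + \frac{49}{2}\right) 16 + 93 = 17 \cdot 16 + 93 = 272 + 93 = 365$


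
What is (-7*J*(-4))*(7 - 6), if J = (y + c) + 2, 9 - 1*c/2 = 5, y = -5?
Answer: 140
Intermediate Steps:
c = 8 (c = 18 - 2*5 = 18 - 10 = 8)
J = 5 (J = (-5 + 8) + 2 = 3 + 2 = 5)
(-7*J*(-4))*(7 - 6) = (-7*5*(-4))*(7 - 6) = -35*(-4)*1 = 140*1 = 140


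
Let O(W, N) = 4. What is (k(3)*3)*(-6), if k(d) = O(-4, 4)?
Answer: -72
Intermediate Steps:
k(d) = 4
(k(3)*3)*(-6) = (4*3)*(-6) = 12*(-6) = -72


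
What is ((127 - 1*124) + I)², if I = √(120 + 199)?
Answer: (3 + √319)² ≈ 435.16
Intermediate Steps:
I = √319 ≈ 17.861
((127 - 1*124) + I)² = ((127 - 1*124) + √319)² = ((127 - 124) + √319)² = (3 + √319)²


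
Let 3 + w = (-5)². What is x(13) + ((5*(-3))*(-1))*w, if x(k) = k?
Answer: 343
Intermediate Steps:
w = 22 (w = -3 + (-5)² = -3 + 25 = 22)
x(13) + ((5*(-3))*(-1))*w = 13 + ((5*(-3))*(-1))*22 = 13 - 15*(-1)*22 = 13 + 15*22 = 13 + 330 = 343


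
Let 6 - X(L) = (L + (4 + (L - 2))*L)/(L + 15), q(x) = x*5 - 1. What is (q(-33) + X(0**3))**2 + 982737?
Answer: 1008337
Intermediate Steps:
q(x) = -1 + 5*x (q(x) = 5*x - 1 = -1 + 5*x)
X(L) = 6 - (L + L*(2 + L))/(15 + L) (X(L) = 6 - (L + (4 + (L - 2))*L)/(L + 15) = 6 - (L + (4 + (-2 + L))*L)/(15 + L) = 6 - (L + (2 + L)*L)/(15 + L) = 6 - (L + L*(2 + L))/(15 + L))
(q(-33) + X(0**3))**2 + 982737 = ((-1 + 5*(-33)) + (90 - (0**3)**2 + 3*0**3)/(15 + 0**3))**2 + 982737 = ((-1 - 165) + (90 - 1*0**2 + 3*0)/(15 + 0))**2 + 982737 = (-166 + (90 - 1*0 + 0)/15)**2 + 982737 = (-166 + (90 + 0 + 0)/15)**2 + 982737 = (-166 + (1/15)*90)**2 + 982737 = (-166 + 6)**2 + 982737 = (-160)**2 + 982737 = 25600 + 982737 = 1008337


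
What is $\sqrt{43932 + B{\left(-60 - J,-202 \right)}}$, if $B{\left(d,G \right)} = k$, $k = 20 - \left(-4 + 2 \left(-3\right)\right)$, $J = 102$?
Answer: $\sqrt{43962} \approx 209.67$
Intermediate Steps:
$k = 30$ ($k = 20 - \left(-4 - 6\right) = 20 - -10 = 20 + 10 = 30$)
$B{\left(d,G \right)} = 30$
$\sqrt{43932 + B{\left(-60 - J,-202 \right)}} = \sqrt{43932 + 30} = \sqrt{43962}$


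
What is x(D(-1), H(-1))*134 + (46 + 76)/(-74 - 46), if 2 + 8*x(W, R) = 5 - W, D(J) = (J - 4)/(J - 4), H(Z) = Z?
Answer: 1949/60 ≈ 32.483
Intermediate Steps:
D(J) = 1 (D(J) = (-4 + J)/(-4 + J) = 1)
x(W, R) = 3/8 - W/8 (x(W, R) = -¼ + (5 - W)/8 = -¼ + (5/8 - W/8) = 3/8 - W/8)
x(D(-1), H(-1))*134 + (46 + 76)/(-74 - 46) = (3/8 - ⅛*1)*134 + (46 + 76)/(-74 - 46) = (3/8 - ⅛)*134 + 122/(-120) = (¼)*134 + 122*(-1/120) = 67/2 - 61/60 = 1949/60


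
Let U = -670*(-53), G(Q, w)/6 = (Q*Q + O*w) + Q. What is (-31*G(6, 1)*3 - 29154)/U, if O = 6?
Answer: -27969/17755 ≈ -1.5753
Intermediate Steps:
G(Q, w) = 6*Q + 6*Q**2 + 36*w (G(Q, w) = 6*((Q*Q + 6*w) + Q) = 6*((Q**2 + 6*w) + Q) = 6*(Q + Q**2 + 6*w) = 6*Q + 6*Q**2 + 36*w)
U = 35510
(-31*G(6, 1)*3 - 29154)/U = (-31*(6*6 + 6*6**2 + 36*1)*3 - 29154)/35510 = (-31*(36 + 6*36 + 36)*3 - 29154)*(1/35510) = (-31*(36 + 216 + 36)*3 - 29154)*(1/35510) = (-31*288*3 - 29154)*(1/35510) = (-8928*3 - 29154)*(1/35510) = (-26784 - 29154)*(1/35510) = -55938*1/35510 = -27969/17755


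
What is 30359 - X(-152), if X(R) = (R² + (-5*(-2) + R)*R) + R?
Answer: -14177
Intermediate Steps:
X(R) = R + R² + R*(10 + R) (X(R) = (R² + (10 + R)*R) + R = (R² + R*(10 + R)) + R = R + R² + R*(10 + R))
30359 - X(-152) = 30359 - (-152)*(11 + 2*(-152)) = 30359 - (-152)*(11 - 304) = 30359 - (-152)*(-293) = 30359 - 1*44536 = 30359 - 44536 = -14177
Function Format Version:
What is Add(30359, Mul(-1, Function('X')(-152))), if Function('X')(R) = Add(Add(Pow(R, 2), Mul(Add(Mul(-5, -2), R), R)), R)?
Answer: -14177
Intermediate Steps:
Function('X')(R) = Add(R, Pow(R, 2), Mul(R, Add(10, R))) (Function('X')(R) = Add(Add(Pow(R, 2), Mul(Add(10, R), R)), R) = Add(Add(Pow(R, 2), Mul(R, Add(10, R))), R) = Add(R, Pow(R, 2), Mul(R, Add(10, R))))
Add(30359, Mul(-1, Function('X')(-152))) = Add(30359, Mul(-1, Mul(-152, Add(11, Mul(2, -152))))) = Add(30359, Mul(-1, Mul(-152, Add(11, -304)))) = Add(30359, Mul(-1, Mul(-152, -293))) = Add(30359, Mul(-1, 44536)) = Add(30359, -44536) = -14177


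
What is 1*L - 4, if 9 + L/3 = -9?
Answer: -58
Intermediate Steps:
L = -54 (L = -27 + 3*(-9) = -27 - 27 = -54)
1*L - 4 = 1*(-54) - 4 = -54 - 4 = -58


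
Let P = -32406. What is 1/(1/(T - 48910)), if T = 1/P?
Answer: -1584977461/32406 ≈ -48910.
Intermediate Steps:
T = -1/32406 (T = 1/(-32406) = -1/32406 ≈ -3.0859e-5)
1/(1/(T - 48910)) = 1/(1/(-1/32406 - 48910)) = 1/(1/(-1584977461/32406)) = 1/(-32406/1584977461) = -1584977461/32406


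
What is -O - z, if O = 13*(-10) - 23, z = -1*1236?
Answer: 1389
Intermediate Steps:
z = -1236
O = -153 (O = -130 - 23 = -153)
-O - z = -1*(-153) - 1*(-1236) = 153 + 1236 = 1389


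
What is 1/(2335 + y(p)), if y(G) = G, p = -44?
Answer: 1/2291 ≈ 0.00043649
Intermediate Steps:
1/(2335 + y(p)) = 1/(2335 - 44) = 1/2291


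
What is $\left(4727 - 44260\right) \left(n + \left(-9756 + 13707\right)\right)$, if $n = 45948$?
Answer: $-1972657167$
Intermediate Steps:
$\left(4727 - 44260\right) \left(n + \left(-9756 + 13707\right)\right) = \left(4727 - 44260\right) \left(45948 + \left(-9756 + 13707\right)\right) = - 39533 \left(45948 + 3951\right) = \left(-39533\right) 49899 = -1972657167$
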